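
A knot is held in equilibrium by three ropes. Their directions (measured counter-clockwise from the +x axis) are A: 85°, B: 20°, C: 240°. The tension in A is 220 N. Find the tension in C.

Resolve: ΣF_x = 220 cos 85° + T_B cos 20° + T_C cos 240° = 0.
        ΣF_y = 220 sin 85° + T_B sin 20° + T_C sin 240° = 0.
The known terms sum to (19.17, 219.2) N, so 0.9397 T_B − 0.5000 T_C = -19.17 and 0.3420 T_B − 0.8660 T_C = -219.2.
Solving simultaneously: T_B = 144.6 N, T_C = 310.2 N.

T_C ≈ 310 N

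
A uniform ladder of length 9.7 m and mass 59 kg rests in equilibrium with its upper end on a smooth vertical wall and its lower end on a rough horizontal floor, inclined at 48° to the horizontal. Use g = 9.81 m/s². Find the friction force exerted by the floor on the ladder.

f ≈ 261 N

Torques about the foot: N_wall · 9.7 sin 48° = 59×9.81×4.85 cos 48° → N_wall = 260.57 N.
ΣF_x = 0: f_floor = N_wall = 260.57 N.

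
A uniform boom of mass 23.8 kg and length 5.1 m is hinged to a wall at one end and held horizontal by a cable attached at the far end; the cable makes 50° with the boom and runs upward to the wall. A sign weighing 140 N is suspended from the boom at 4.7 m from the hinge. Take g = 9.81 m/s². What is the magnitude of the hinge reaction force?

|H| ≈ 243 N

Take torques about the hinge: T sin 50° · 5.1 = 23.8×9.81×2.55 + 140×4.7 = 1253.4 N·m.
So T = 1253.4 / (0.7660 × 5.1) = 320.82 N.
ΣF_x = 0: H_x = T cos 50° = 206.22 N.
ΣF_y = 0: H_y = (23.8×9.81 + 140) − T sin 50° = 373.48 − 245.76 = 127.72 N.
|H| = √(H_x² + H_y²) = √((206.22)² + (127.72)²) = 242.56 N.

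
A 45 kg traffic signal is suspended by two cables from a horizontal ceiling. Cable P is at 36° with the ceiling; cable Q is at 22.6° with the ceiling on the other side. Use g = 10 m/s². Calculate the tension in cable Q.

Weight W = 45 × 10 = 450 N acts straight down.
Horizontal: T_P cos 36° = T_Q cos 22.6°  →  T_P = 1.141 T_Q.
Vertical: T_P sin 36° + T_Q sin 22.6° = 450.
Substituting the horizontal relation into the vertical equation gives 1.055 T_Q = 450, so T_Q = 426.5 N.

T_Q ≈ 427 N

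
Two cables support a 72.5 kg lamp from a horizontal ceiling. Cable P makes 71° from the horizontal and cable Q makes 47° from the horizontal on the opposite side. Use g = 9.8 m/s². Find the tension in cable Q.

Weight W = 72.5 × 9.8 = 710.5 N acts straight down.
Horizontal: T_P cos 71° = T_Q cos 47°  →  T_P = 2.095 T_Q.
Vertical: T_P sin 71° + T_Q sin 47° = 710.5.
Substituting the horizontal relation into the vertical equation gives 2.712 T_Q = 710.5, so T_Q = 262 N.

T_Q ≈ 262 N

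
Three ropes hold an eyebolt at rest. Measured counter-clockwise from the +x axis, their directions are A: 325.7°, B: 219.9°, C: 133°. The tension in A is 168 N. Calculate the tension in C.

Resolve: ΣF_x = 168 cos 325.7° + T_B cos 219.9° + T_C cos 133° = 0.
        ΣF_y = 168 sin 325.7° + T_B sin 219.9° + T_C sin 133° = 0.
The known terms sum to (138.8, -94.67) N, so -0.7672 T_B − 0.6820 T_C = -138.8 and -0.6414 T_B + 0.7314 T_C = 94.67.
Solving simultaneously: T_B = 36.99 N, T_C = 161.9 N.

T_C ≈ 162 N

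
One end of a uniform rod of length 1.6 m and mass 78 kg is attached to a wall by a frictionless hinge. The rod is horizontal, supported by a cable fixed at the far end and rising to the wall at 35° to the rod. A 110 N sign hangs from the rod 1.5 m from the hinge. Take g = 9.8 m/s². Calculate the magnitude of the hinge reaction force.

Take torques about the hinge: T sin 35° · 1.6 = 78×9.8×0.8 + 110×1.5 = 776.52 N·m.
So T = 776.52 / (0.5736 × 1.6) = 846.14 N.
ΣF_x = 0: H_x = T cos 35° = 693.12 N.
ΣF_y = 0: H_y = (78×9.8 + 110) − T sin 35° = 874.4 − 485.33 = 389.08 N.
|H| = √(H_x² + H_y²) = √((693.12)² + (389.08)²) = 794.85 N.

|H| ≈ 795 N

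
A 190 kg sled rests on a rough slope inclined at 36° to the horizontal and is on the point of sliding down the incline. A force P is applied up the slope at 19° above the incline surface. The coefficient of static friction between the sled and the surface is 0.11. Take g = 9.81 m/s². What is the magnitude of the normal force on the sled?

On the verge of sliding down the incline, friction equals μN and acts up the slope.
Perpendicular: N + P sin 19° = W cos 36° = 1508 N.
Along incline: P cos 19° + μN = W sin 36° with W sin 36° = 1096 N.
Solving the pair for P and N: P = 1022 N, N = 1175 N (and f = μN = 129.3 N).

N ≈ 1180 N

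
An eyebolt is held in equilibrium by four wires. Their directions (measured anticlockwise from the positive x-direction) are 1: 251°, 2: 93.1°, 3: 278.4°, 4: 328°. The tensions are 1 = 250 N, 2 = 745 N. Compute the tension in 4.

Resolve: ΣF_x = 250 cos 251° + 745 cos 93.1° + T_3 cos 278.4° + T_4 cos 328° = 0.
        ΣF_y = 250 sin 251° + 745 sin 93.1° + T_3 sin 278.4° + T_4 sin 328° = 0.
The known terms sum to (-121.7, 507.5) N, so 0.1461 T_3 + 0.8480 T_4 = 121.7 and -0.9893 T_3 − 0.5299 T_4 = -507.5.
Solving simultaneously: T_3 = 480.5 N, T_4 = 60.71 N.

T_4 ≈ 60.7 N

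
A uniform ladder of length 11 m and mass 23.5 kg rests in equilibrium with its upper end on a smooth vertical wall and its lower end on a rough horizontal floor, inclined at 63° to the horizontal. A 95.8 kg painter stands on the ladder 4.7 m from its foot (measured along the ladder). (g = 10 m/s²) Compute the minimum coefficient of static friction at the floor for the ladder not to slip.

ΣF_y = 0: N_floor = 23.5×10 + 95.8×10 = 1193 N.
Torques about the foot: N_wall · 11 sin 63° = 23.5×10×5.5 cos 63° + 95.8×10×4.7 cos 63° → N_wall = 268.43 N.
ΣF_x = 0: f_floor = N_wall = 268.43 N.
μ_min = f_floor / N_floor = 268.43 / 1193 = 0.225.

μ_min ≈ 0.225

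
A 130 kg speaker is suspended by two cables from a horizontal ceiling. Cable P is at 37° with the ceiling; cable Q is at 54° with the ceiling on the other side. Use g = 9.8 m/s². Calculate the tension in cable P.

Weight W = 130 × 9.8 = 1274 N acts straight down.
Horizontal: T_P cos 37° = T_Q cos 54°  →  T_Q = 1.359 T_P.
Vertical: T_P sin 37° + T_Q sin 54° = 1274.
Substituting the horizontal relation into the vertical equation gives 1.701 T_P = 1274, so T_P = 749 N.

T_P ≈ 749 N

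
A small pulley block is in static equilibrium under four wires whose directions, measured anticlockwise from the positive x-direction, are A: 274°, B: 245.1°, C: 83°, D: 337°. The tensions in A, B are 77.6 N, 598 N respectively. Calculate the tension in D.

Resolve: ΣF_x = 77.6 cos 274° + 598 cos 245.1° + T_C cos 83° + T_D cos 337° = 0.
        ΣF_y = 77.6 sin 274° + 598 sin 245.1° + T_C sin 83° + T_D sin 337° = 0.
The known terms sum to (-246.4, -619.8) N, so 0.1219 T_C + 0.9205 T_D = 246.4 and 0.9925 T_C − 0.3907 T_D = 619.8.
Solving simultaneously: T_C = 693.7 N, T_D = 175.8 N.

T_D ≈ 176 N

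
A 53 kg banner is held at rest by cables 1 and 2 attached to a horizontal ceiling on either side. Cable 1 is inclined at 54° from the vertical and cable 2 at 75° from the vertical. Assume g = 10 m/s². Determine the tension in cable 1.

Angles from the horizontal: cable 1 is 90° − 54° = 36°, cable 2 is 90° − 75° = 15°.
Weight W = 53 × 10 = 530 N acts straight down.
Horizontal: T_1 cos 36° = T_2 cos 15°  →  T_2 = 0.8376 T_1.
Vertical: T_1 sin 36° + T_2 sin 15° = 530.
Substituting the horizontal relation into the vertical equation gives 0.8046 T_1 = 530, so T_1 = 658.7 N.

T_1 ≈ 659 N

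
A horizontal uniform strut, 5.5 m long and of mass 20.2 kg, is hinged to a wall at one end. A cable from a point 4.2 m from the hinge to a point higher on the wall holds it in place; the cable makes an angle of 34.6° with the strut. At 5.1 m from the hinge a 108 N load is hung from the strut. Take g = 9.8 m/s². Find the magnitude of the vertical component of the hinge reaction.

Take torques about the hinge: T sin 34.6° · 4.2 = 20.2×9.8×2.75 + 108×5.1 = 1095.2 N·m.
So T = 1095.2 / (0.5678 × 4.2) = 459.21 N.
ΣF_y = 0: H_y = (20.2×9.8 + 108) − T sin 34.6° = 305.96 − 260.76 = 45.2 N.

|H_y| ≈ 45.2 N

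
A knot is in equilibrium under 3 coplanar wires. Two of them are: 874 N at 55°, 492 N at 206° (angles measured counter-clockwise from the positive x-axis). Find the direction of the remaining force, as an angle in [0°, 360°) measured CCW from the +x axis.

Sum the known components: ΣF_x = 59.1 N, ΣF_y = 500.3 N.
For equilibrium the remaining force must supply (−ΣF_x, −ΣF_y) = (-59.1, -500.3) N.
Magnitude = √((-59.1)² + (-500.3)²) = 503.7 N; direction = atan2(-500.3, -59.1) = 263.3°.

θ ≈ 263°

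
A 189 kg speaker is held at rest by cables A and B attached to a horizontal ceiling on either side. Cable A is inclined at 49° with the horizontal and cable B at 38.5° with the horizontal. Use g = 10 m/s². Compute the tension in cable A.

T_A ≈ 1480 N

Weight W = 189 × 10 = 1890 N acts straight down.
Horizontal: T_A cos 49° = T_B cos 38.5°  →  T_B = 0.8383 T_A.
Vertical: T_A sin 49° + T_B sin 38.5° = 1890.
Substituting the horizontal relation into the vertical equation gives 1.277 T_A = 1890, so T_A = 1481 N.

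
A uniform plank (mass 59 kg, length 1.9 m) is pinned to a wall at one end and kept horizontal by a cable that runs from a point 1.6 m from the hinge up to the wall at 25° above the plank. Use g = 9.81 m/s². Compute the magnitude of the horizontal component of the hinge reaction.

H_x ≈ 737 N

Take torques about the hinge: T sin 25° · 1.6 = 59×9.81×0.95 = 549.85 N·m.
So T = 549.85 / (0.4226 × 1.6) = 813.16 N.
ΣF_x = 0: H_x = T cos 25° = 736.97 N.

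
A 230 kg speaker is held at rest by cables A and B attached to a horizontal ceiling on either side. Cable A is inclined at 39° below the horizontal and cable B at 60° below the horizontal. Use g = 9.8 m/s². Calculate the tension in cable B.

T_B ≈ 1770 N

Weight W = 230 × 9.8 = 2254 N acts straight down.
Horizontal: T_A cos 39° = T_B cos 60°  →  T_A = 0.6434 T_B.
Vertical: T_A sin 39° + T_B sin 60° = 2254.
Substituting the horizontal relation into the vertical equation gives 1.271 T_B = 2254, so T_B = 1774 N.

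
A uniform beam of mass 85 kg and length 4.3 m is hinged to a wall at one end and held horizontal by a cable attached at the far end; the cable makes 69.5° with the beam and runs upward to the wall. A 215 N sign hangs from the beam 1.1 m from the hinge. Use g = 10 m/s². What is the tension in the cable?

Take torques about the hinge: T sin 69.5° · 4.3 = 85×10×2.15 + 215×1.1 = 2064 N·m.
So T = 2064 / (0.9367 × 4.3) = 512.45 N.

T ≈ 512 N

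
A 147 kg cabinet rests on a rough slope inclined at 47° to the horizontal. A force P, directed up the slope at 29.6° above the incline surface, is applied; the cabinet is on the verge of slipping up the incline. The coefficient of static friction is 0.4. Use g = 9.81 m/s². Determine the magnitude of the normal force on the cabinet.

N ≈ 313 N

On the verge of sliding up the incline, friction equals μN and acts down the slope.
Perpendicular: N + P sin 29.6° = W cos 47° = 983.5 N.
Along incline: P cos 29.6° = W sin 47° + μN  with W sin 47° = 1055 N.
Solving the pair for P and N: P = 1357 N, N = 313.2 N (and f = μN = 125.3 N).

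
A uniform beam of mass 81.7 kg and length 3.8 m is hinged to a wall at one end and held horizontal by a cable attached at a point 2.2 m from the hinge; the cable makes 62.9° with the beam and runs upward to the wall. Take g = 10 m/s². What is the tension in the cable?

T ≈ 793 N

Take torques about the hinge: T sin 62.9° · 2.2 = 81.7×10×1.9 = 1552.3 N·m.
So T = 1552.3 / (0.8902 × 2.2) = 792.61 N.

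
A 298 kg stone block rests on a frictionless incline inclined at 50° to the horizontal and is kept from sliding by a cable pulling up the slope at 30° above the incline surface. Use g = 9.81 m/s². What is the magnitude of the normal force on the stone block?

Take axes along and perpendicular to the incline. Weight components: W sin 50° = 2239 N down-slope, W cos 50° = 1879 N into the surface.
Along incline: T cos 30° = W sin 50° → T = 2586 N.
Perpendicular: N = W cos 50° − T sin 30° = 586.2 N.

N ≈ 586 N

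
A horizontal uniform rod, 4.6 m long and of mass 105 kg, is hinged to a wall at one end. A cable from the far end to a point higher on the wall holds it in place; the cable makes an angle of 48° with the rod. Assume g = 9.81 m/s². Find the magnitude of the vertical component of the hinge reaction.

|H_y| ≈ 515 N

Take torques about the hinge: T sin 48° · 4.6 = 105×9.81×2.3 = 2369.1 N·m.
So T = 2369.1 / (0.7431 × 4.6) = 693.03 N.
ΣF_y = 0: H_y = (105×9.81) − T sin 48° = 1030 − 515.02 = 515.02 N.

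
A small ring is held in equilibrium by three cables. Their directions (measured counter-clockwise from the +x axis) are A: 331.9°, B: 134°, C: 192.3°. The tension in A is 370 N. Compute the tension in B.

T_B ≈ 282 N

Resolve: ΣF_x = 370 cos 331.9° + T_B cos 134° + T_C cos 192.3° = 0.
        ΣF_y = 370 sin 331.9° + T_B sin 134° + T_C sin 192.3° = 0.
The known terms sum to (326.4, -174.3) N, so -0.6947 T_B − 0.9770 T_C = -326.4 and 0.7193 T_B − 0.2130 T_C = 174.3.
Solving simultaneously: T_B = 281.9 N, T_C = 133.7 N.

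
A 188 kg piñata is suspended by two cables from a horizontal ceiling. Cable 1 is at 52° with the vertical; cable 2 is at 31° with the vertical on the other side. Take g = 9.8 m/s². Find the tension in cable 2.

Angles from the horizontal: cable 1 is 90° − 52° = 38°, cable 2 is 90° − 31° = 59°.
Weight W = 188 × 9.8 = 1842 N acts straight down.
Horizontal: T_1 cos 38° = T_2 cos 59°  →  T_1 = 0.6536 T_2.
Vertical: T_1 sin 38° + T_2 sin 59° = 1842.
Substituting the horizontal relation into the vertical equation gives 1.26 T_2 = 1842, so T_2 = 1463 N.

T_2 ≈ 1460 N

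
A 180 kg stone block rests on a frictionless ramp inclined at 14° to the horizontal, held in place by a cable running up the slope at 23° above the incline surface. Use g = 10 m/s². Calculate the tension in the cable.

T ≈ 473 N

Take axes along and perpendicular to the incline. Weight components: W sin 14° = 435.5 N down-slope, W cos 14° = 1747 N into the surface.
Along incline: T cos 23° = W sin 14° → T = 473.1 N.
Perpendicular: N = W cos 14° − T sin 23° = 1562 N.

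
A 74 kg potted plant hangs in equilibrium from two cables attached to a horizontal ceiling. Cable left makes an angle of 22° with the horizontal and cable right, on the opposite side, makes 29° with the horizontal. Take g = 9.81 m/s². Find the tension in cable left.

Weight W = 74 × 9.81 = 725.9 N acts straight down.
Horizontal: T_left cos 22° = T_right cos 29°  →  T_right = 1.06 T_left.
Vertical: T_left sin 22° + T_right sin 29° = 725.9.
Substituting the horizontal relation into the vertical equation gives 0.8886 T_left = 725.9, so T_left = 817 N.

T_left ≈ 817 N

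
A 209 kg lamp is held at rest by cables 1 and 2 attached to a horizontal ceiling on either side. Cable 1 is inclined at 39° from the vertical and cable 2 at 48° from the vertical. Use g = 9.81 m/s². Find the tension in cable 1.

T_1 ≈ 1530 N

Angles from the horizontal: cable 1 is 90° − 39° = 51°, cable 2 is 90° − 48° = 42°.
Weight W = 209 × 9.81 = 2050 N acts straight down.
Horizontal: T_1 cos 51° = T_2 cos 42°  →  T_2 = 0.8468 T_1.
Vertical: T_1 sin 51° + T_2 sin 42° = 2050.
Substituting the horizontal relation into the vertical equation gives 1.344 T_1 = 2050, so T_1 = 1526 N.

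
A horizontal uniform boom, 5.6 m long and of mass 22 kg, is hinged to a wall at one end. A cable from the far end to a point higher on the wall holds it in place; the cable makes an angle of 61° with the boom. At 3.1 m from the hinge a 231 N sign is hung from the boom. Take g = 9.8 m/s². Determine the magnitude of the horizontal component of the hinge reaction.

H_x ≈ 131 N

Take torques about the hinge: T sin 61° · 5.6 = 22×9.8×2.8 + 231×3.1 = 1319.8 N·m.
So T = 1319.8 / (0.8746 × 5.6) = 269.46 N.
ΣF_x = 0: H_x = T cos 61° = 130.64 N.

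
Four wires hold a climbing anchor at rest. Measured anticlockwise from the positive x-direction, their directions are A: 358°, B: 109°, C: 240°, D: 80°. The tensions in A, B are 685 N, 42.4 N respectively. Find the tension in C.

Resolve: ΣF_x = 685 cos 358° + 42.4 cos 109° + T_C cos 240° + T_D cos 80° = 0.
        ΣF_y = 685 sin 358° + 42.4 sin 109° + T_C sin 240° + T_D sin 80° = 0.
The known terms sum to (670.8, 16.18) N, so -0.5000 T_C + 0.1736 T_D = -670.8 and -0.8660 T_C + 0.9848 T_D = -16.18.
Solving simultaneously: T_C = 1923 N, T_D = 1675 N.

T_C ≈ 1920 N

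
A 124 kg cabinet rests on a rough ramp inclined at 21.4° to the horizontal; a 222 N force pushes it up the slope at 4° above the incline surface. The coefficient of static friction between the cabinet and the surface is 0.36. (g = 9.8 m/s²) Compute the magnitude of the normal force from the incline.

Axes along / perpendicular to the incline. W sin 21.4° = 443.4 N down-slope; W cos 21.4° = 1131 N into the surface.
Perpendicular: N = W cos 21.4° − P sin 4° = 1131 − 15.49 = 1116 N.
Along incline: P cos 4° + f = W sin 21.4° (friction acts up-slope) → f = 443.4 − 221.5 = 221.9 N.
|f| = 221.9 N ≤ μN = 401.7 N, so the cabinet is indeed static.

N ≈ 1120 N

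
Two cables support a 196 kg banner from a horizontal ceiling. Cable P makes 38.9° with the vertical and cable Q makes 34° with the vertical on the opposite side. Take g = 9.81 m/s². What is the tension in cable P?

T_P ≈ 1120 N

Angles from the horizontal: cable P is 90° − 38.9° = 51.1°, cable Q is 90° − 34° = 56°.
Weight W = 196 × 9.81 = 1923 N acts straight down.
Horizontal: T_P cos 51.1° = T_Q cos 56°  →  T_Q = 1.123 T_P.
Vertical: T_P sin 51.1° + T_Q sin 56° = 1923.
Substituting the horizontal relation into the vertical equation gives 1.709 T_P = 1923, so T_P = 1125 N.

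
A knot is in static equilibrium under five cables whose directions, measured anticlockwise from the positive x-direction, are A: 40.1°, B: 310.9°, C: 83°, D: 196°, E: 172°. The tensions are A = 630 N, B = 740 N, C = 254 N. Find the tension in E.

T_E ≈ 443 N

Resolve: ΣF_x = 630 cos 40.1° + 740 cos 310.9° + 254 cos 83° + T_D cos 196° + T_E cos 172° = 0.
        ΣF_y = 630 sin 40.1° + 740 sin 310.9° + 254 sin 83° + T_D sin 196° + T_E sin 172° = 0.
The known terms sum to (997.4, 98.57) N, so -0.9613 T_D − 0.9903 T_E = -997.4 and -0.2756 T_D + 0.1392 T_E = -98.57.
Solving simultaneously: T_D = 581.3 N, T_E = 442.9 N.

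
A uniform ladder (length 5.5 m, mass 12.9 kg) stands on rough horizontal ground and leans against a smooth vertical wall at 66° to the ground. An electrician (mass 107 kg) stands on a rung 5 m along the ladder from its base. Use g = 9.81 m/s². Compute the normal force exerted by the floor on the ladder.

ΣF_y = 0: N_floor = 12.9×9.81 + 107×9.81 = 1176.2 N.

N_floor ≈ 1180 N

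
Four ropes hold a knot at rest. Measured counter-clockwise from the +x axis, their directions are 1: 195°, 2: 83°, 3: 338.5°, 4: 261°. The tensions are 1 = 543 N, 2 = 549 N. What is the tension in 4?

T_4 ≈ 214 N

Resolve: ΣF_x = 543 cos 195° + 549 cos 83° + T_3 cos 338.5° + T_4 cos 261° = 0.
        ΣF_y = 543 sin 195° + 549 sin 83° + T_3 sin 338.5° + T_4 sin 261° = 0.
The known terms sum to (-457.6, 404.4) N, so 0.9304 T_3 − 0.1564 T_4 = 457.6 and -0.3665 T_3 − 0.9877 T_4 = -404.4.
Solving simultaneously: T_3 = 527.7 N, T_4 = 213.6 N.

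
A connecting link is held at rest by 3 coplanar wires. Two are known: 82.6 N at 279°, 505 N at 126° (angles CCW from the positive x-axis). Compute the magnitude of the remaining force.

Sum the known components: ΣF_x = -283.9 N, ΣF_y = 327 N.
For equilibrium the remaining force must supply (−ΣF_x, −ΣF_y) = (283.9, -327) N.
Magnitude = √((283.9)² + (-327)²) = 433 N; direction = atan2(-327, 283.9) = 311.0°.

F ≈ 433 N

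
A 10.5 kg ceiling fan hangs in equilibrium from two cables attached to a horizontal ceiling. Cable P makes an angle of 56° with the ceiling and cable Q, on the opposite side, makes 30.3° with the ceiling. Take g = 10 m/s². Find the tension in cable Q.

Weight W = 10.5 × 10 = 105 N acts straight down.
Horizontal: T_P cos 56° = T_Q cos 30.3°  →  T_P = 1.544 T_Q.
Vertical: T_P sin 56° + T_Q sin 30.3° = 105.
Substituting the horizontal relation into the vertical equation gives 1.785 T_Q = 105, so T_Q = 58.84 N.

T_Q ≈ 58.8 N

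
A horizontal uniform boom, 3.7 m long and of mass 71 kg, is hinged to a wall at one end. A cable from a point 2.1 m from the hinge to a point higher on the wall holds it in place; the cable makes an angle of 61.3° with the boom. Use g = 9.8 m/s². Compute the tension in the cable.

Take torques about the hinge: T sin 61.3° · 2.1 = 71×9.8×1.85 = 1287.2 N·m.
So T = 1287.2 / (0.8771 × 2.1) = 698.82 N.

T ≈ 699 N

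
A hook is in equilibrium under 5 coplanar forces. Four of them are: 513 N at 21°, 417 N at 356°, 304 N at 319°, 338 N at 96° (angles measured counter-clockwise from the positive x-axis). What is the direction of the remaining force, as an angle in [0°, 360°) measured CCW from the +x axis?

Sum the known components: ΣF_x = 1089 N, ΣF_y = 291.5 N.
For equilibrium the remaining force must supply (−ΣF_x, −ΣF_y) = (-1089, -291.5) N.
Magnitude = √((-1089)² + (-291.5)²) = 1127 N; direction = atan2(-291.5, -1089) = 195.0°.

θ ≈ 195°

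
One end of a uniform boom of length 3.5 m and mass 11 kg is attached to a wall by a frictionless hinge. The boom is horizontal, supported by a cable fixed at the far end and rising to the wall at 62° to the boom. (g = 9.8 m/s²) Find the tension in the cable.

T ≈ 61 N

Take torques about the hinge: T sin 62° · 3.5 = 11×9.8×1.75 = 188.65 N·m.
So T = 188.65 / (0.8829 × 3.5) = 61.046 N.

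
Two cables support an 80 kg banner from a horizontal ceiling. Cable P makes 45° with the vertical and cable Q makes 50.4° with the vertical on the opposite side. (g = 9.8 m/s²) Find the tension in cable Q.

T_Q ≈ 557 N

Angles from the horizontal: cable P is 90° − 45° = 45°, cable Q is 90° − 50.4° = 39.6°.
Weight W = 80 × 9.8 = 784 N acts straight down.
Horizontal: T_P cos 45° = T_Q cos 39.6°  →  T_P = 1.09 T_Q.
Vertical: T_P sin 45° + T_Q sin 39.6° = 784.
Substituting the horizontal relation into the vertical equation gives 1.408 T_Q = 784, so T_Q = 556.8 N.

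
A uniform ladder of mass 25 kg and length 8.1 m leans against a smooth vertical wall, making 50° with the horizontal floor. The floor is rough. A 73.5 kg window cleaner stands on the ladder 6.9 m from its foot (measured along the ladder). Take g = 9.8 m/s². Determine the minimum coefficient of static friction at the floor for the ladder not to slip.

μ_min ≈ 0.640

ΣF_y = 0: N_floor = 25×9.8 + 73.5×9.8 = 965.3 N.
Torques about the foot: N_wall · 8.1 sin 50° = 25×9.8×4.05 cos 50° + 73.5×9.8×6.9 cos 50° → N_wall = 617.65 N.
ΣF_x = 0: f_floor = N_wall = 617.65 N.
μ_min = f_floor / N_floor = 617.65 / 965.3 = 0.6399.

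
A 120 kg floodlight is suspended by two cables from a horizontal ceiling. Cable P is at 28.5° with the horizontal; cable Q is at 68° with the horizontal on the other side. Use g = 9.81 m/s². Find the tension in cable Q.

Weight W = 120 × 9.81 = 1177 N acts straight down.
Horizontal: T_P cos 28.5° = T_Q cos 68°  →  T_P = 0.4263 T_Q.
Vertical: T_P sin 28.5° + T_Q sin 68° = 1177.
Substituting the horizontal relation into the vertical equation gives 1.131 T_Q = 1177, so T_Q = 1041 N.

T_Q ≈ 1040 N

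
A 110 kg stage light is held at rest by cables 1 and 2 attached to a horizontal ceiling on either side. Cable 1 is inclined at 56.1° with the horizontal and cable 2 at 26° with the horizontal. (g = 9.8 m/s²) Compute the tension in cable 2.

T_2 ≈ 607 N

Weight W = 110 × 9.8 = 1078 N acts straight down.
Horizontal: T_1 cos 56.1° = T_2 cos 26°  →  T_1 = 1.611 T_2.
Vertical: T_1 sin 56.1° + T_2 sin 26° = 1078.
Substituting the horizontal relation into the vertical equation gives 1.776 T_2 = 1078, so T_2 = 607 N.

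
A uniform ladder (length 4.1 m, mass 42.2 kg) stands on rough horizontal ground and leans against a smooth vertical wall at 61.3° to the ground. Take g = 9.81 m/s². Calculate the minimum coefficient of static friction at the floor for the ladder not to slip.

ΣF_y = 0: N_floor = 42.2×9.81 = 413.98 N.
Torques about the foot: N_wall · 4.1 sin 61.3° = 42.2×9.81×2.05 cos 61.3° → N_wall = 113.32 N.
ΣF_x = 0: f_floor = N_wall = 113.32 N.
μ_min = f_floor / N_floor = 113.32 / 413.98 = 0.2737.

μ_min ≈ 0.274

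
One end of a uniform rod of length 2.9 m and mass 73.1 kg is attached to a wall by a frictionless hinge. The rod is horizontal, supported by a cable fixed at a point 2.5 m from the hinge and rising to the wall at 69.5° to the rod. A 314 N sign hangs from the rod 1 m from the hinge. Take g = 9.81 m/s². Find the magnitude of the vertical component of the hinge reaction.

|H_y| ≈ 490 N

Take torques about the hinge: T sin 69.5° · 2.5 = 73.1×9.81×1.45 + 314×1 = 1353.8 N·m.
So T = 1353.8 / (0.9367 × 2.5) = 578.14 N.
ΣF_y = 0: H_y = (73.1×9.81 + 314) − T sin 69.5° = 1031.1 − 541.52 = 489.59 N.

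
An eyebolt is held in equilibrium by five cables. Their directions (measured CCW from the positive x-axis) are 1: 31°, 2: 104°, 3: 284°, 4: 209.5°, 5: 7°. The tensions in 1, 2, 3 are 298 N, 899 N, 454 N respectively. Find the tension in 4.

T_4 ≈ 1470 N

Resolve: ΣF_x = 298 cos 31° + 899 cos 104° + 454 cos 284° + T_4 cos 209.5° + T_5 cos 7° = 0.
        ΣF_y = 298 sin 31° + 899 sin 104° + 454 sin 284° + T_4 sin 209.5° + T_5 sin 7° = 0.
The known terms sum to (147.8, 585.3) N, so -0.8704 T_4 + 0.9925 T_5 = -147.8 and -0.4924 T_4 + 0.1219 T_5 = -585.3.
Solving simultaneously: T_4 = 1471 N, T_5 = 1141 N.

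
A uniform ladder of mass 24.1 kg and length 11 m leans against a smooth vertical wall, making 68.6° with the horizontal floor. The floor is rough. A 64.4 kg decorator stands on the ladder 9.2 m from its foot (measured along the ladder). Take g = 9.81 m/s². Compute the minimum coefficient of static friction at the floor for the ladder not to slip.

ΣF_y = 0: N_floor = 24.1×9.81 + 64.4×9.81 = 868.19 N.
Torques about the foot: N_wall · 11 sin 68.6° = 24.1×9.81×5.5 cos 68.6° + 64.4×9.81×9.2 cos 68.6° → N_wall = 253.4 N.
ΣF_x = 0: f_floor = N_wall = 253.4 N.
μ_min = f_floor / N_floor = 253.4 / 868.19 = 0.2919.

μ_min ≈ 0.292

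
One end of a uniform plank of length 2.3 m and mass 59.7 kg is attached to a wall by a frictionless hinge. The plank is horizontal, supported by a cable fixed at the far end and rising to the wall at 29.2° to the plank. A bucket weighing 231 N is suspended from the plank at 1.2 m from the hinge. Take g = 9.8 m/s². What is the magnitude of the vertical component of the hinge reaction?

Take torques about the hinge: T sin 29.2° · 2.3 = 59.7×9.8×1.15 + 231×1.2 = 950.02 N·m.
So T = 950.02 / (0.4879 × 2.3) = 846.66 N.
ΣF_y = 0: H_y = (59.7×9.8 + 231) − T sin 29.2° = 816.06 − 413.05 = 403.01 N.

|H_y| ≈ 403 N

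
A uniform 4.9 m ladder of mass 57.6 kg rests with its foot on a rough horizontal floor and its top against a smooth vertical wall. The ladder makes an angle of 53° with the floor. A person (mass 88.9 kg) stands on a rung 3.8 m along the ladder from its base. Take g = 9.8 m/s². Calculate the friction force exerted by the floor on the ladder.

f ≈ 722 N

Torques about the foot: N_wall · 4.9 sin 53° = 57.6×9.8×2.45 cos 53° + 88.9×9.8×3.8 cos 53° → N_wall = 721.81 N.
ΣF_x = 0: f_floor = N_wall = 721.81 N.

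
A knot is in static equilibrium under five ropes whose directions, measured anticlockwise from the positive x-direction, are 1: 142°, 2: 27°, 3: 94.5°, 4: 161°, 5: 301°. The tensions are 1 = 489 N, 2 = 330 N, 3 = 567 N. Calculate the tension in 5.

T_5 ≈ 1430 N

Resolve: ΣF_x = 489 cos 142° + 330 cos 27° + 567 cos 94.5° + T_4 cos 161° + T_5 cos 301° = 0.
        ΣF_y = 489 sin 142° + 330 sin 27° + 567 sin 94.5° + T_4 sin 161° + T_5 sin 301° = 0.
The known terms sum to (-135.8, 1016) N, so -0.9455 T_4 + 0.5150 T_5 = 135.8 and 0.3256 T_4 − 0.8572 T_5 = -1016.
Solving simultaneously: T_4 = 633.1 N, T_5 = 1426 N.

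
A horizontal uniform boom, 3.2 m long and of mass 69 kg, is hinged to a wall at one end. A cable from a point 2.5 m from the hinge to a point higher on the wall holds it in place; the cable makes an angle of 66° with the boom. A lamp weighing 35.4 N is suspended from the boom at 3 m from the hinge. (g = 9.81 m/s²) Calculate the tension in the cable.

Take torques about the hinge: T sin 66° · 2.5 = 69×9.81×1.6 + 35.4×3 = 1189.2 N·m.
So T = 1189.2 / (0.9135 × 2.5) = 520.71 N.

T ≈ 521 N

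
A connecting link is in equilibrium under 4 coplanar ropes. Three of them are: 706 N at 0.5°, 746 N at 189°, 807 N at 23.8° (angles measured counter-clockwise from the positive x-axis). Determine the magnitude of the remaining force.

F ≈ 740 N

Sum the known components: ΣF_x = 707.5 N, ΣF_y = 215.1 N.
For equilibrium the remaining force must supply (−ΣF_x, −ΣF_y) = (-707.5, -215.1) N.
Magnitude = √((-707.5)² + (-215.1)²) = 739.5 N; direction = atan2(-215.1, -707.5) = 196.9°.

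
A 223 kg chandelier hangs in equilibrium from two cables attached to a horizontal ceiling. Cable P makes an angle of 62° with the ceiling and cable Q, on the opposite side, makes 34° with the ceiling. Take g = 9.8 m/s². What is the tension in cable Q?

Weight W = 223 × 9.8 = 2185 N acts straight down.
Horizontal: T_P cos 62° = T_Q cos 34°  →  T_P = 1.766 T_Q.
Vertical: T_P sin 62° + T_Q sin 34° = 2185.
Substituting the horizontal relation into the vertical equation gives 2.118 T_Q = 2185, so T_Q = 1032 N.

T_Q ≈ 1030 N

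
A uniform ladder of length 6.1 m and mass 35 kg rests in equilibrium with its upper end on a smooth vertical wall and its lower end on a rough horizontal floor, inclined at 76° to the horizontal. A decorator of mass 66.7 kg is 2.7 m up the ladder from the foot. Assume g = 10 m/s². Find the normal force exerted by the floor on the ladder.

ΣF_y = 0: N_floor = 35×10 + 66.7×10 = 1017 N.

N_floor ≈ 1020 N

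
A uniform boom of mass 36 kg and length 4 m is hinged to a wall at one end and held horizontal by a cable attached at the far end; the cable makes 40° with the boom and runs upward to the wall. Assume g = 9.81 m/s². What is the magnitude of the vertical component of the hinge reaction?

|H_y| ≈ 177 N

Take torques about the hinge: T sin 40° · 4 = 36×9.81×2 = 706.32 N·m.
So T = 706.32 / (0.6428 × 4) = 274.71 N.
ΣF_y = 0: H_y = (36×9.81) − T sin 40° = 353.16 − 176.58 = 176.58 N.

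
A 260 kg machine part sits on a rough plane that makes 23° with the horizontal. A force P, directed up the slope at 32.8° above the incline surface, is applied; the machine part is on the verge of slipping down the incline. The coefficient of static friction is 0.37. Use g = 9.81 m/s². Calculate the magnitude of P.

On the verge of sliding down the incline, friction equals μN and acts up the slope.
Perpendicular: N + P sin 32.8° = W cos 23° = 2348 N.
Along incline: P cos 32.8° + μN = W sin 23° with W sin 23° = 996.6 N.
Solving the pair for P and N: P = 199.8 N, N = 2240 N (and f = μN = 828.7 N).

P ≈ 200 N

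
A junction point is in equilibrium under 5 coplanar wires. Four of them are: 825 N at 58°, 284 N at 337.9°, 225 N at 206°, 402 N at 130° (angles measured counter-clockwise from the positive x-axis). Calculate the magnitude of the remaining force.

Sum the known components: ΣF_x = 239.7 N, ΣF_y = 802.1 N.
For equilibrium the remaining force must supply (−ΣF_x, −ΣF_y) = (-239.7, -802.1) N.
Magnitude = √((-239.7)² + (-802.1)²) = 837.2 N; direction = atan2(-802.1, -239.7) = 253.4°.

F ≈ 837 N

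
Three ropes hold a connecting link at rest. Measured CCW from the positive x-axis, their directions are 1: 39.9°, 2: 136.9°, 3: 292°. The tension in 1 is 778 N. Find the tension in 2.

Resolve: ΣF_x = 778 cos 39.9° + T_2 cos 136.9° + T_3 cos 292° = 0.
        ΣF_y = 778 sin 39.9° + T_2 sin 136.9° + T_3 sin 292° = 0.
The known terms sum to (596.9, 499) N, so -0.7302 T_2 + 0.3746 T_3 = -596.9 and 0.6833 T_2 − 0.9272 T_3 = -499.
Solving simultaneously: T_2 = 1758 N, T_3 = 1834 N.

T_2 ≈ 1760 N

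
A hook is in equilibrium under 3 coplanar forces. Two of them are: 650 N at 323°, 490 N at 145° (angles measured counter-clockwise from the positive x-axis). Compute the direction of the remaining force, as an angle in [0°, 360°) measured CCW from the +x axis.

Sum the known components: ΣF_x = 117.7 N, ΣF_y = -110.1 N.
For equilibrium the remaining force must supply (−ΣF_x, −ΣF_y) = (-117.7, 110.1) N.
Magnitude = √((-117.7)² + (110.1)²) = 161.2 N; direction = atan2(110.1, -117.7) = 136.9°.

θ ≈ 137°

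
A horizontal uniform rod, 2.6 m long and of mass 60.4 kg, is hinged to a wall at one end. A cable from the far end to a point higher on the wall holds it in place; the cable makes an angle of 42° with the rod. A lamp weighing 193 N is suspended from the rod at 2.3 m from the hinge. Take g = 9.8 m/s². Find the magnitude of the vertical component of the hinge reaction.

|H_y| ≈ 318 N

Take torques about the hinge: T sin 42° · 2.6 = 60.4×9.8×1.3 + 193×2.3 = 1213.4 N·m.
So T = 1213.4 / (0.6691 × 2.6) = 697.46 N.
ΣF_y = 0: H_y = (60.4×9.8 + 193) − T sin 42° = 784.92 − 466.69 = 318.23 N.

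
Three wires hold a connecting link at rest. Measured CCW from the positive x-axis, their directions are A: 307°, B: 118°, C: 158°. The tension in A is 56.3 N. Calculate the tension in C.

Resolve: ΣF_x = 56.3 cos 307° + T_B cos 118° + T_C cos 158° = 0.
        ΣF_y = 56.3 sin 307° + T_B sin 118° + T_C sin 158° = 0.
The known terms sum to (33.88, -44.96) N, so -0.4695 T_B − 0.9272 T_C = -33.88 and 0.8829 T_B + 0.3746 T_C = 44.96.
Solving simultaneously: T_B = 45.11 N, T_C = 13.70 N.

T_C ≈ 13.7 N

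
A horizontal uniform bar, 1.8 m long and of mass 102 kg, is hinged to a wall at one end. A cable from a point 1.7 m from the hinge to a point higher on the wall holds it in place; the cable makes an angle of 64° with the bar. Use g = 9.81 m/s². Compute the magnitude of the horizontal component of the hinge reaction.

Take torques about the hinge: T sin 64° · 1.7 = 102×9.81×0.9 = 900.56 N·m.
So T = 900.56 / (0.8988 × 1.7) = 589.39 N.
ΣF_x = 0: H_x = T cos 64° = 258.37 N.

H_x ≈ 258 N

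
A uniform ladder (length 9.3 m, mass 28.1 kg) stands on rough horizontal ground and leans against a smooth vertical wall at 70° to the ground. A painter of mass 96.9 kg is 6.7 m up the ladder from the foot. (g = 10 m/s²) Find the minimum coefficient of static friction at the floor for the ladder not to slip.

μ_min ≈ 0.244

ΣF_y = 0: N_floor = 28.1×10 + 96.9×10 = 1250 N.
Torques about the foot: N_wall · 9.3 sin 70° = 28.1×10×4.65 cos 70° + 96.9×10×6.7 cos 70° → N_wall = 305.22 N.
ΣF_x = 0: f_floor = N_wall = 305.22 N.
μ_min = f_floor / N_floor = 305.22 / 1250 = 0.2442.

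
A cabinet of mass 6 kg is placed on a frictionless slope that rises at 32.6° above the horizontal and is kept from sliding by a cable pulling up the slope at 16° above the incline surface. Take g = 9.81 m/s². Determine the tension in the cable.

Take axes along and perpendicular to the incline. Weight components: W sin 32.6° = 31.71 N down-slope, W cos 32.6° = 49.59 N into the surface.
Along incline: T cos 16° = W sin 32.6° → T = 32.99 N.
Perpendicular: N = W cos 32.6° − T sin 16° = 40.49 N.

T ≈ 33 N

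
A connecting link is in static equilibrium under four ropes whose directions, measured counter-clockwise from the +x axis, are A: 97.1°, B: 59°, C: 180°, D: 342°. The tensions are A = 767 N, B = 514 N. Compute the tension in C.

Resolve: ΣF_x = 767 cos 97.1° + 514 cos 59° + T_C cos 180° + T_D cos 342° = 0.
        ΣF_y = 767 sin 97.1° + 514 sin 59° + T_C sin 180° + T_D sin 342° = 0.
The known terms sum to (169.9, 1202) N, so -1.0000 T_C + 0.9511 T_D = -169.9 and 0.0000 T_C − 0.3090 T_D = -1202.
Solving simultaneously: T_C = 3868 N, T_D = 3889 N.

T_C ≈ 3870 N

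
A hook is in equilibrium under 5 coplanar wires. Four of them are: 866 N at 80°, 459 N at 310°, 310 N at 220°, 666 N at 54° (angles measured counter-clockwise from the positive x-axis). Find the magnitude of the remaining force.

F ≈ 1030 N

Sum the known components: ΣF_x = 599.4 N, ΣF_y = 840.8 N.
For equilibrium the remaining force must supply (−ΣF_x, −ΣF_y) = (-599.4, -840.8) N.
Magnitude = √((-599.4)² + (-840.8)²) = 1033 N; direction = atan2(-840.8, -599.4) = 234.5°.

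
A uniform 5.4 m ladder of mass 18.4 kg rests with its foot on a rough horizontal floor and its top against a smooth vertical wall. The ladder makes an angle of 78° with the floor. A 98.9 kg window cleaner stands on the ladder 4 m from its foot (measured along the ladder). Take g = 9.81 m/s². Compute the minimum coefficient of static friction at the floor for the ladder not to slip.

ΣF_y = 0: N_floor = 18.4×9.81 + 98.9×9.81 = 1150.7 N.
Torques about the foot: N_wall · 5.4 sin 78° = 18.4×9.81×2.7 cos 78° + 98.9×9.81×4 cos 78° → N_wall = 171.94 N.
ΣF_x = 0: f_floor = N_wall = 171.94 N.
μ_min = f_floor / N_floor = 171.94 / 1150.7 = 0.1494.

μ_min ≈ 0.149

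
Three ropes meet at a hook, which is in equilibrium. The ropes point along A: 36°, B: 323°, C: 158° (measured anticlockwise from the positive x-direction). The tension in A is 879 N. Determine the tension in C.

T_C ≈ 3250 N

Resolve: ΣF_x = 879 cos 36° + T_B cos 323° + T_C cos 158° = 0.
        ΣF_y = 879 sin 36° + T_B sin 323° + T_C sin 158° = 0.
The known terms sum to (711.1, 516.7) N, so 0.7986 T_B − 0.9272 T_C = -711.1 and -0.6018 T_B + 0.3746 T_C = -516.7.
Solving simultaneously: T_B = 2880 N, T_C = 3248 N.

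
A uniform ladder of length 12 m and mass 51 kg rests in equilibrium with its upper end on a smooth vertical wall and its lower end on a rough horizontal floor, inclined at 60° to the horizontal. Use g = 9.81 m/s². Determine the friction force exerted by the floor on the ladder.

Torques about the foot: N_wall · 12 sin 60° = 51×9.81×6 cos 60° → N_wall = 144.43 N.
ΣF_x = 0: f_floor = N_wall = 144.43 N.

f ≈ 144 N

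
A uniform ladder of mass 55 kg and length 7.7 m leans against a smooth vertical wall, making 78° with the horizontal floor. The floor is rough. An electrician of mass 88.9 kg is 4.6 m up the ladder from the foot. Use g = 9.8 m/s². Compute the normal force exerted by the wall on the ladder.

N_wall ≈ 168 N

Torques about the foot: N_wall · 7.7 sin 78° = 55×9.8×3.85 cos 78° + 88.9×9.8×4.6 cos 78° → N_wall = 167.91 N.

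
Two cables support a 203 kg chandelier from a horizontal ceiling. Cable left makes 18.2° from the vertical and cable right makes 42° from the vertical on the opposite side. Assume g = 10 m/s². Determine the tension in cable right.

T_right ≈ 731 N

Angles from the horizontal: cable left is 90° − 18.2° = 71.8°, cable right is 90° − 42° = 48°.
Weight W = 203 × 10 = 2030 N acts straight down.
Horizontal: T_left cos 71.8° = T_right cos 48°  →  T_left = 2.142 T_right.
Vertical: T_left sin 71.8° + T_right sin 48° = 2030.
Substituting the horizontal relation into the vertical equation gives 2.778 T_right = 2030, so T_right = 730.7 N.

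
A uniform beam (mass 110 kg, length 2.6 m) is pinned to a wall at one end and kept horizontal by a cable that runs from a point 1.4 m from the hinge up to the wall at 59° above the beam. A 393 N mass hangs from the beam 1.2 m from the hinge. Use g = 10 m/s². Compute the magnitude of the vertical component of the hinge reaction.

|H_y| ≈ 135 N

Take torques about the hinge: T sin 59° · 1.4 = 110×10×1.3 + 393×1.2 = 1901.6 N·m.
So T = 1901.6 / (0.8572 × 1.4) = 1584.6 N.
ΣF_y = 0: H_y = (110×10 + 393) − T sin 59° = 1493 − 1358.3 = 134.71 N.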